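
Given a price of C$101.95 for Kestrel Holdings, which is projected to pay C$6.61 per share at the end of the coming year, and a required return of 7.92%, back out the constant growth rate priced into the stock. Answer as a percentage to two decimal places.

From P₀ = D₁/(r − g), the implied growth is g = r − D₁/P₀.
g = 0.0792 − 6.61/101.95 = 0.0792 − 0.06484 = 0.01436

1.44%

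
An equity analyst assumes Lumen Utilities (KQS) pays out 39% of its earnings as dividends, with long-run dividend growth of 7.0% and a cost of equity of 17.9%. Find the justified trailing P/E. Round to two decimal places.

Justified trailing P/E = b(1+g)/(r−g) = 0.39×(1+0.07)/(0.179−0.07) = 3.8284

3.83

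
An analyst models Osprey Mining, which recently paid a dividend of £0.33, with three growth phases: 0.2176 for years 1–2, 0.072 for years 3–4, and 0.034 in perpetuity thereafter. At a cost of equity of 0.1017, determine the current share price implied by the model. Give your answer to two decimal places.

£7.37

Three-stage DDM. Project D₁…D_4; terminal Gordon value at t=4 with g = 0.034; discount at r = 0.1017.
D_1 = 0.4018
D_2 = 0.4892
D_3 = 0.5245
D_4 = 0.5622
TV_4 = 0.5813/(0.1017−0.034) = 8.5871
P₀ = Σ Dₜ/(1+r)ᵗ + TV_4/(1+r)^4 = 7.3706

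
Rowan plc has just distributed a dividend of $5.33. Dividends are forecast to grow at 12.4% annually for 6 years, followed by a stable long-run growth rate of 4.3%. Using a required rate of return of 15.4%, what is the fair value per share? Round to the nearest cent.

Two-stage DDM. Project D₁…D_6 at 0.124, terminal growth 0.043, discount at r = 0.154.
D_1 = 5.9909
D_2 = 6.7338
D_3 = 7.5688
D_4 = 8.5073
D_5 = 9.5622
D_6 = 10.7479
Terminal value at t=6: TV = D_7/(r−g) = 11.2101/(0.154−0.043) = 100.9919
P₀ = 5.9909/(1+0.154)^1 + 6.7338/(1+0.154)^2 + 7.5688/(1+0.154)^3 + 8.5073/(1+0.154)^4 + 9.5622/(1+0.154)^5 + 10.7479/(1+0.154)^6 + 100.9919/(1+0.154)^6 = 71.9544

$71.95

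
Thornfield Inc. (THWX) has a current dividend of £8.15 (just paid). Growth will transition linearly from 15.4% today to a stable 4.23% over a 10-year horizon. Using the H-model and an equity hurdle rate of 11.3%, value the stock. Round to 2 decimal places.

£184.53

H-model: P₀ = D₀[(1+g_L) + H(g_S−g_L)]/(r−g_L), with H = 10/2 = 5.
P₀ = 8.15 × [(1+0.0423) + 5×(0.154−0.0423)] / (0.113−0.0423)
   = 8.15 × 1.6008 / 0.0707 = 184.5335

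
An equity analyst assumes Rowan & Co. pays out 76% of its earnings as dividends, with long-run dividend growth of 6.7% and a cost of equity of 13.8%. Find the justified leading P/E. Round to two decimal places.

Justified leading P/E = b/(r−g) = 0.76/(0.138−0.067) = 10.7042

10.70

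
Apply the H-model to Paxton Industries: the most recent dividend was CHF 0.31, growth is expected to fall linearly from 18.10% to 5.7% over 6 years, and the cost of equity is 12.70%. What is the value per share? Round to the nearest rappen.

H-model: P₀ = D₀[(1+g_L) + H(g_S−g_L)]/(r−g_L), with H = 6/2 = 3.
P₀ = 0.31 × [(1+0.057) + 3×(0.181−0.057)] / (0.127−0.057)
   = 0.31 × 1.4290 / 0.07 = 6.3284

CHF 6.33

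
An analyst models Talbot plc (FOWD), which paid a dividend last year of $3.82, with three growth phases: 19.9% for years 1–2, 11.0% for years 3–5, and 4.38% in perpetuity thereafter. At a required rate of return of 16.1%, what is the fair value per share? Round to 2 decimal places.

$50.91

Three-stage DDM. Project D₁…D_5; terminal Gordon value at t=5 with g = 0.0438; discount at r = 0.161.
D_1 = 4.5802
D_2 = 5.4916
D_3 = 6.0957
D_4 = 6.7662
D_5 = 7.5105
TV_5 = 7.8395/(0.161−0.0438) = 66.8899
P₀ = Σ Dₜ/(1+r)ᵗ + TV_5/(1+r)^5 = 50.9092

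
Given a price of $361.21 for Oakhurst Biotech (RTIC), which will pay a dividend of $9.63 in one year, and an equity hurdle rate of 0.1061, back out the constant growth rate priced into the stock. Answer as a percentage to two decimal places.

From P₀ = D₁/(r − g), the implied growth is g = r − D₁/P₀.
g = 0.1061 − 9.63/361.21 = 0.1061 − 0.02666 = 0.07944

7.94%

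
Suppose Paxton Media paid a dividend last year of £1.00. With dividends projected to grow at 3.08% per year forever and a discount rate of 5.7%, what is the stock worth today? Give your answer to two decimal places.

£39.34

Gordon growth model: P₀ = D₁/(r − g). D₁ = 1.00 × (1 + 0.0308) = 1.0308.
P₀ = 1.0308 / (0.057 − 0.0308) = 1.0308 / 0.0262 = 39.3435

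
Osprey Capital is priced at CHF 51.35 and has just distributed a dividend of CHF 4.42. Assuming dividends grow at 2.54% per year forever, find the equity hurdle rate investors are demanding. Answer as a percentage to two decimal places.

11.37%

Rearranging the constant-growth DDM: r = D₁/P₀ + g.
D₁ = 4.42 × (1 + 0.0254) = 4.5323.
r = 4.5323 / 51.35 + 0.0254 = 0.08826 + 0.0254 = 0.11366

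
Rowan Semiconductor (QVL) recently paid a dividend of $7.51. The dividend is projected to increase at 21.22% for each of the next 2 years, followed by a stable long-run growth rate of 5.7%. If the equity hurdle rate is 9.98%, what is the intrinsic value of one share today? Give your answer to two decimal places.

Two-stage DDM. Project D₁…D_2 at 0.2122, terminal growth 0.057, discount at r = 0.0998.
D_1 = 9.1036
D_2 = 11.0354
Terminal value at t=2: TV = D_3/(r−g) = 11.6644/(0.0998−0.057) = 272.5334
P₀ = 9.1036/(1+0.0998)^1 + 11.0354/(1+0.0998)^2 + 272.5334/(1+0.0998)^2 = 242.7171

$242.72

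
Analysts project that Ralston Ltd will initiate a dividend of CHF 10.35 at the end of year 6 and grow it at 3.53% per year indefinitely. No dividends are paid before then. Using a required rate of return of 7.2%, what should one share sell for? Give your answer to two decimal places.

Deferred-dividend DDM. At t=5 the remaining stream is a growing perpetuity with first payment D_6 = 10.35.
V_5 = D_6/(r−g) = 10.35/(0.072−0.0353) = 282.0163
P₀ = V_5/(1+r)^5 = 282.0163/(1+0.072)^5 = 199.2051

CHF 199.21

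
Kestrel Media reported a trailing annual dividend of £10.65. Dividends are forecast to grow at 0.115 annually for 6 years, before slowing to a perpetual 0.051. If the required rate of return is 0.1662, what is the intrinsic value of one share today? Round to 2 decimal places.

Two-stage DDM. Project D₁…D_6 at 0.115, terminal growth 0.051, discount at r = 0.1662.
D_1 = 11.8748
D_2 = 13.2403
D_3 = 14.7630
D_4 = 16.4607
D_5 = 18.3537
D_6 = 20.4644
Terminal value at t=6: TV = D_7/(r−g) = 21.5081/(0.1662−0.051) = 186.7020
P₀ = 11.8748/(1+0.1662)^1 + 13.2403/(1+0.1662)^2 + 14.7630/(1+0.1662)^3 + 16.4607/(1+0.1662)^4 + 18.3537/(1+0.1662)^5 + 20.4644/(1+0.1662)^6 + 186.7020/(1+0.1662)^6 = 128.9871

£128.99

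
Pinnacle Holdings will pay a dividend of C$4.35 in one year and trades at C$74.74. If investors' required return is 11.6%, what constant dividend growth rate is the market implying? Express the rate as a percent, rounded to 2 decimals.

5.78%

From P₀ = D₁/(r − g), the implied growth is g = r − D₁/P₀.
g = 0.116 − 4.35/74.74 = 0.116 − 0.05820 = 0.05780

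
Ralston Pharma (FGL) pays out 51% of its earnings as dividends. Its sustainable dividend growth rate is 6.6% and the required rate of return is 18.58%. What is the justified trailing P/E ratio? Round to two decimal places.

Justified trailing P/E = b(1+g)/(r−g) = 0.51×(1+0.066)/(0.1858−0.066) = 4.5381

4.54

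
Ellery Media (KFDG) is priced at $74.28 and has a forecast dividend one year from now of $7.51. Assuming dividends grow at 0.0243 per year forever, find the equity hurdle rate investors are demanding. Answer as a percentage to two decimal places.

Rearranging the constant-growth DDM: r = D₁/P₀ + g.
r = 7.5100 / 74.28 + 0.0243 = 0.10110 + 0.0243 = 0.12540

12.54%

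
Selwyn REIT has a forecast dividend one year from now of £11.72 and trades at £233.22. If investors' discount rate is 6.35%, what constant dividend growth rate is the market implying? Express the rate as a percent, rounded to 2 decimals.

From P₀ = D₁/(r − g), the implied growth is g = r − D₁/P₀.
g = 0.0635 − 11.72/233.22 = 0.0635 − 0.05025 = 0.01325

1.32%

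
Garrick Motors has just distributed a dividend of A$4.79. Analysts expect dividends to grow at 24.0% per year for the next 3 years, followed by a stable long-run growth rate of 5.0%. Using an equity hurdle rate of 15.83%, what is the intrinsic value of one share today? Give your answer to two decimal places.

Two-stage DDM. Project D₁…D_3 at 0.24, terminal growth 0.05, discount at r = 0.1583.
D_1 = 5.9396
D_2 = 7.3651
D_3 = 9.1327
Terminal value at t=3: TV = D_4/(r−g) = 9.5894/(0.1583−0.05) = 88.5445
P₀ = 5.9396/(1+0.1583)^1 + 7.3651/(1+0.1583)^2 + 9.1327/(1+0.1583)^3 + 88.5445/(1+0.1583)^3 = 73.4710

A$73.47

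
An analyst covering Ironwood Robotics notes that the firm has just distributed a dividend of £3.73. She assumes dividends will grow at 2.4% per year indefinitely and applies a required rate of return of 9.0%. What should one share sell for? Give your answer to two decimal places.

£57.87

Gordon growth model: P₀ = D₁/(r − g). D₁ = 3.73 × (1 + 0.024) = 3.8195.
P₀ = 3.8195 / (0.09 − 0.024) = 3.8195 / 0.066 = 57.8715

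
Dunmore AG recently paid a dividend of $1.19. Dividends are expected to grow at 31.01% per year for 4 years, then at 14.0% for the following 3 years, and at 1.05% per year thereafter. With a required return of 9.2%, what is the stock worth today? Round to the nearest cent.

Three-stage DDM. Project D₁…D_7; terminal Gordon value at t=7 with g = 0.0105; discount at r = 0.092.
D_1 = 1.5590
D_2 = 2.0425
D_3 = 2.6758
D_4 = 3.5056
D_5 = 3.9964
D_6 = 4.5559
D_7 = 5.1937
TV_7 = 5.2483/(0.092−0.0105) = 64.3959
P₀ = Σ Dₜ/(1+r)ᵗ + TV_7/(1+r)^7 = 50.5038

$50.50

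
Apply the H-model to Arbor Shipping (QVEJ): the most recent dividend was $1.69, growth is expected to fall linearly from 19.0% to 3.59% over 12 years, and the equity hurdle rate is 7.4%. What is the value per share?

$86.96

H-model: P₀ = D₀[(1+g_L) + H(g_S−g_L)]/(r−g_L), with H = 12/2 = 6.
P₀ = 1.69 × [(1+0.0359) + 6×(0.19−0.0359)] / (0.074−0.0359)
   = 1.69 × 1.9605 / 0.0381 = 86.9618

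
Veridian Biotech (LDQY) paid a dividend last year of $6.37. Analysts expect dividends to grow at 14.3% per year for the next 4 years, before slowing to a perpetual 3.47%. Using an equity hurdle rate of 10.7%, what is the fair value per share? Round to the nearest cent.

Two-stage DDM. Project D₁…D_4 at 0.143, terminal growth 0.0347, discount at r = 0.107.
D_1 = 7.2809
D_2 = 8.3221
D_3 = 9.5121
D_4 = 10.8724
Terminal value at t=4: TV = D_5/(r−g) = 11.2496/(0.107−0.0347) = 155.5967
P₀ = 7.2809/(1+0.107)^1 + 8.3221/(1+0.107)^2 + 9.5121/(1+0.107)^3 + 10.8724/(1+0.107)^4 + 155.5967/(1+0.107)^4 = 131.2320

$131.23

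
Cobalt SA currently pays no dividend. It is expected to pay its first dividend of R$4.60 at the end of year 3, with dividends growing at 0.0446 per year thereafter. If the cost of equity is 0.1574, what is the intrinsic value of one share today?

Deferred-dividend DDM. At t=2 the remaining stream is a growing perpetuity with first payment D_3 = 4.60.
V_2 = D_3/(r−g) = 4.60/(0.1574−0.0446) = 40.7801
P₀ = V_2/(1+r)^2 = 40.7801/(1+0.1574)^2 = 30.4426

R$30.44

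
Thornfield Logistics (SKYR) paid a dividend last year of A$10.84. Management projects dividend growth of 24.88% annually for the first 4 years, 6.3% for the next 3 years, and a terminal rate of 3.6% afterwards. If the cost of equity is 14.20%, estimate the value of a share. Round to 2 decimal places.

A$217.03

Three-stage DDM. Project D₁…D_7; terminal Gordon value at t=7 with g = 0.036; discount at r = 0.142.
D_1 = 13.5370
D_2 = 16.9050
D_3 = 21.1110
D_4 = 26.3634
D_5 = 28.0243
D_6 = 29.7898
D_7 = 31.6665
TV_7 = 32.8065/(0.142−0.036) = 309.4956
P₀ = Σ Dₜ/(1+r)ᵗ + TV_7/(1+r)^7 = 217.0270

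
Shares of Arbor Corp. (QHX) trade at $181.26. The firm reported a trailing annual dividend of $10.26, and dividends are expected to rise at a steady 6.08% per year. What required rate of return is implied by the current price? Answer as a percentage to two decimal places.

Rearranging the constant-growth DDM: r = D₁/P₀ + g.
D₁ = 10.26 × (1 + 0.0608) = 10.8838.
r = 10.8838 / 181.26 + 0.0608 = 0.06005 + 0.0608 = 0.12085

12.08%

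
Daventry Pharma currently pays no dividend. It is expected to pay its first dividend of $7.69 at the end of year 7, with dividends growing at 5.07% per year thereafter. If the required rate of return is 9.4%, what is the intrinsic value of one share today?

Deferred-dividend DDM. At t=6 the remaining stream is a growing perpetuity with first payment D_7 = 7.69.
V_6 = D_7/(r−g) = 7.69/(0.094−0.0507) = 177.5982
P₀ = V_6/(1+r)^6 = 177.5982/(1+0.094)^6 = 103.5940

$103.59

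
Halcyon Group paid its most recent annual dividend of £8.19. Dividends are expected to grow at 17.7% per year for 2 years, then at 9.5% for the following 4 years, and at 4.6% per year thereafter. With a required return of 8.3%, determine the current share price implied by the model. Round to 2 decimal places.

Three-stage DDM. Project D₁…D_6; terminal Gordon value at t=6 with g = 0.046; discount at r = 0.083.
D_1 = 9.6396
D_2 = 11.3458
D_3 = 12.4237
D_4 = 13.6040
D_5 = 14.8963
D_6 = 16.3115
TV_6 = 17.0618/(0.083−0.046) = 461.1299
P₀ = Σ Dₜ/(1+r)ᵗ + TV_6/(1+r)^6 = 344.1454

£344.15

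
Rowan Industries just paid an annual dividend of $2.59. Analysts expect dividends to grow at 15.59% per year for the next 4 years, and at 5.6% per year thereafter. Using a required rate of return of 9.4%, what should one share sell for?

Two-stage DDM. Project D₁…D_4 at 0.1559, terminal growth 0.056, discount at r = 0.094.
D_1 = 2.9938
D_2 = 3.4605
D_3 = 4.0000
D_4 = 4.6236
Terminal value at t=4: TV = D_5/(r−g) = 4.8825/(0.094−0.056) = 128.4876
P₀ = 2.9938/(1+0.094)^1 + 3.4605/(1+0.094)^2 + 4.0000/(1+0.094)^3 + 4.6236/(1+0.094)^4 + 128.4876/(1+0.094)^4 = 101.6106

$101.61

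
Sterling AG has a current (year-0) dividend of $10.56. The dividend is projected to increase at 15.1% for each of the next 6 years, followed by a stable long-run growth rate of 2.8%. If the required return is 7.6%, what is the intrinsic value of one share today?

Two-stage DDM. Project D₁…D_6 at 0.151, terminal growth 0.028, discount at r = 0.076.
D_1 = 12.1546
D_2 = 13.9899
D_3 = 16.1024
D_4 = 18.5338
D_5 = 21.3324
D_6 = 24.5536
Terminal value at t=6: TV = D_7/(r−g) = 25.2411/(0.076−0.028) = 525.8571
P₀ = 12.1546/(1+0.076)^1 + 13.9899/(1+0.076)^2 + 16.1024/(1+0.076)^3 + 18.5338/(1+0.076)^4 + 21.3324/(1+0.076)^5 + 24.5536/(1+0.076)^6 + 525.8571/(1+0.076)^6 = 419.5830

$419.58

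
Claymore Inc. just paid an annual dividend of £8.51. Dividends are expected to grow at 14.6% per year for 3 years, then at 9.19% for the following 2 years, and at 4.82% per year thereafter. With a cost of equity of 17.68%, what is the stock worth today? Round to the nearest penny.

£93.42

Three-stage DDM. Project D₁…D_5; terminal Gordon value at t=5 with g = 0.0482; discount at r = 0.1768.
D_1 = 9.7525
D_2 = 11.1763
D_3 = 12.8081
D_4 = 13.9851
D_5 = 15.2704
TV_5 = 16.0064/(0.1768−0.0482) = 124.4665
P₀ = Σ Dₜ/(1+r)ᵗ + TV_5/(1+r)^5 = 93.4242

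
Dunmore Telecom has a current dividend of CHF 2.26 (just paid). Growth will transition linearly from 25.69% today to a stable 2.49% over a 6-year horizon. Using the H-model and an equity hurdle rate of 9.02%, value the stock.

CHF 59.56

H-model: P₀ = D₀[(1+g_L) + H(g_S−g_L)]/(r−g_L), with H = 6/2 = 3.
P₀ = 2.26 × [(1+0.0249) + 3×(0.2569−0.0249)] / (0.0902−0.0249)
   = 2.26 × 1.7209 / 0.0653 = 59.5595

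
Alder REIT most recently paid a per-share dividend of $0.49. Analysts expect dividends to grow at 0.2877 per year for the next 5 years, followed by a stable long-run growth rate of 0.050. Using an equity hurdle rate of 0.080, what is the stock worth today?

$45.61

Two-stage DDM. Project D₁…D_5 at 0.2877, terminal growth 0.05, discount at r = 0.08.
D_1 = 0.6310
D_2 = 0.8125
D_3 = 1.0463
D_4 = 1.3473
D_5 = 1.7349
Terminal value at t=5: TV = D_6/(r−g) = 1.8216/(0.08−0.05) = 60.7208
P₀ = 0.6310/(1+0.08)^1 + 0.8125/(1+0.08)^2 + 1.0463/(1+0.08)^3 + 1.3473/(1+0.08)^4 + 1.7349/(1+0.08)^5 + 60.7208/(1+0.08)^5 = 45.6080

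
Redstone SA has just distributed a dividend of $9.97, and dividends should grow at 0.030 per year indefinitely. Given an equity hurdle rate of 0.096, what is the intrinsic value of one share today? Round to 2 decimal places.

Gordon growth model: P₀ = D₁/(r − g). D₁ = 9.97 × (1 + 0.03) = 10.2691.
P₀ = 10.2691 / (0.096 − 0.03) = 10.2691 / 0.066 = 155.5924

$155.59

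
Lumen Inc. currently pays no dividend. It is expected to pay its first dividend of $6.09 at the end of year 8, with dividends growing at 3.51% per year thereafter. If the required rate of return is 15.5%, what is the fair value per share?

Deferred-dividend DDM. At t=7 the remaining stream is a growing perpetuity with first payment D_8 = 6.09.
V_7 = D_8/(r−g) = 6.09/(0.155−0.0351) = 50.7923
P₀ = V_7/(1+r)^7 = 50.7923/(1+0.155)^7 = 18.5235

$18.52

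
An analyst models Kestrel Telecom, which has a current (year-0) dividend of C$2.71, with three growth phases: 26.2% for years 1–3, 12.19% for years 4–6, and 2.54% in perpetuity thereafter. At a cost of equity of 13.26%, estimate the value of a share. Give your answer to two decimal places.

Three-stage DDM. Project D₁…D_6; terminal Gordon value at t=6 with g = 0.0254; discount at r = 0.1326.
D_1 = 3.4200
D_2 = 4.3161
D_3 = 5.4469
D_4 = 6.1108
D_5 = 6.8558
D_6 = 7.6915
TV_6 = 7.8868/(0.1326−0.0254) = 73.5713
P₀ = Σ Dₜ/(1+r)ᵗ + TV_6/(1+r)^6 = 56.0228

C$56.02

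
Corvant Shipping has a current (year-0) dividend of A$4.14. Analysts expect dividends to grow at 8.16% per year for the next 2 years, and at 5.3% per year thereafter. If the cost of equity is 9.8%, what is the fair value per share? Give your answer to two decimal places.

Two-stage DDM. Project D₁…D_2 at 0.0816, terminal growth 0.053, discount at r = 0.098.
D_1 = 4.4778
D_2 = 4.8432
Terminal value at t=2: TV = D_3/(r−g) = 5.0999/(0.098−0.053) = 113.3312
P₀ = 4.4778/(1+0.098)^1 + 4.8432/(1+0.098)^2 + 113.3312/(1+0.098)^2 = 102.0991

A$102.10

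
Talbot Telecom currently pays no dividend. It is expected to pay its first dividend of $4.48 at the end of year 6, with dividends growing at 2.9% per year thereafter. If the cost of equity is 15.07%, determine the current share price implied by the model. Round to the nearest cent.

Deferred-dividend DDM. At t=5 the remaining stream is a growing perpetuity with first payment D_6 = 4.48.
V_5 = D_6/(r−g) = 4.48/(0.1507−0.029) = 36.8118
P₀ = V_5/(1+r)^5 = 36.8118/(1+0.1507)^5 = 18.2464

$18.25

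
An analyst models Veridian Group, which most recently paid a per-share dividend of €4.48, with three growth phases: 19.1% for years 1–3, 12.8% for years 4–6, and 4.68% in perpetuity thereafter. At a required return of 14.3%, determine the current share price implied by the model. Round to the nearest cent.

Three-stage DDM. Project D₁…D_6; terminal Gordon value at t=6 with g = 0.0468; discount at r = 0.143.
D_1 = 5.3357
D_2 = 6.3548
D_3 = 7.5686
D_4 = 8.5373
D_5 = 9.6301
D_6 = 10.8628
TV_6 = 11.3711/(0.143−0.0468) = 118.2032
P₀ = Σ Dₜ/(1+r)ᵗ + TV_6/(1+r)^6 = 82.4197

€82.42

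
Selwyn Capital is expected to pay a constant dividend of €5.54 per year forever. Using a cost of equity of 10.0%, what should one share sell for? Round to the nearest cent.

Zero-growth DDM (perpetuity): P₀ = D/r = 5.54 / 0.1 = 55.4000

€55.40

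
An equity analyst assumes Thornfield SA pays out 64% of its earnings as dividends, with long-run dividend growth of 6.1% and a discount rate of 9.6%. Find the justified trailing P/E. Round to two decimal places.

Justified trailing P/E = b(1+g)/(r−g) = 0.64×(1+0.061)/(0.096−0.061) = 19.4011

19.40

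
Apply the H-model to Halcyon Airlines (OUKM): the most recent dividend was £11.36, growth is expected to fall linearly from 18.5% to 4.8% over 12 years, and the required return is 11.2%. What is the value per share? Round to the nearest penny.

£331.93

H-model: P₀ = D₀[(1+g_L) + H(g_S−g_L)]/(r−g_L), with H = 12/2 = 6.
P₀ = 11.36 × [(1+0.048) + 6×(0.185−0.048)] / (0.112−0.048)
   = 11.36 × 1.8700 / 0.064 = 331.9250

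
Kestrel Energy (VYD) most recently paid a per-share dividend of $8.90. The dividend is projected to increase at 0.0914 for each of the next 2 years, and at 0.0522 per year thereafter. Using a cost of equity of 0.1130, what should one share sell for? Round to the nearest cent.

$165.39

Two-stage DDM. Project D₁…D_2 at 0.0914, terminal growth 0.0522, discount at r = 0.113.
D_1 = 9.7135
D_2 = 10.6013
Terminal value at t=2: TV = D_3/(r−g) = 11.1547/(0.113−0.0522) = 183.4647
P₀ = 9.7135/(1+0.113)^1 + 10.6013/(1+0.113)^2 + 183.4647/(1+0.113)^2 = 165.3877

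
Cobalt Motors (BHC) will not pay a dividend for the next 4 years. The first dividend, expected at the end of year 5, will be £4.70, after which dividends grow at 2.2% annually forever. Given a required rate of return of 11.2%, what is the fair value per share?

Deferred-dividend DDM. At t=4 the remaining stream is a growing perpetuity with first payment D_5 = 4.70.
V_4 = D_5/(r−g) = 4.70/(0.112−0.022) = 52.2222
P₀ = V_4/(1+r)^4 = 52.2222/(1+0.112)^4 = 34.1536

£34.15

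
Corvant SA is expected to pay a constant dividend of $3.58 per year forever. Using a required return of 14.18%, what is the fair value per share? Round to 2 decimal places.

Zero-growth DDM (perpetuity): P₀ = D/r = 3.58 / 0.1418 = 25.2468

$25.25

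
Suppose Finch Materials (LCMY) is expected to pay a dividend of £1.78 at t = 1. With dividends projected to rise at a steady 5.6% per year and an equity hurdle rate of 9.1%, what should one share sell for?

Gordon growth model: P₀ = D₁/(r − g), with D₁ = 1.78 given directly.
P₀ = 1.7800 / (0.091 − 0.056) = 1.7800 / 0.035 = 50.8571

£50.86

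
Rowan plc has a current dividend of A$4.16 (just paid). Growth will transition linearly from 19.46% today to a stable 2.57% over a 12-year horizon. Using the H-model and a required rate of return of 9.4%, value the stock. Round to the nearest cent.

H-model: P₀ = D₀[(1+g_L) + H(g_S−g_L)]/(r−g_L), with H = 12/2 = 6.
P₀ = 4.16 × [(1+0.0257) + 6×(0.1946−0.0257)] / (0.094−0.0257)
   = 4.16 × 2.0391 / 0.0683 = 124.1970

A$124.20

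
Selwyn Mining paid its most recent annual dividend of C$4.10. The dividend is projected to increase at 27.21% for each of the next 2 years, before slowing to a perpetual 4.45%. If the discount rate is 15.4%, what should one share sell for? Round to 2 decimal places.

C$57.03

Two-stage DDM. Project D₁…D_2 at 0.2721, terminal growth 0.0445, discount at r = 0.154.
D_1 = 5.2156
D_2 = 6.6348
Terminal value at t=2: TV = D_3/(r−g) = 6.9300/(0.154−0.0445) = 63.2879
P₀ = 5.2156/(1+0.154)^1 + 6.6348/(1+0.154)^2 + 63.2879/(1+0.154)^2 = 57.0253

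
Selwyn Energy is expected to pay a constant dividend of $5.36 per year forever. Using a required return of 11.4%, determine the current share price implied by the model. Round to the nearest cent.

Zero-growth DDM (perpetuity): P₀ = D/r = 5.36 / 0.114 = 47.0175

$47.02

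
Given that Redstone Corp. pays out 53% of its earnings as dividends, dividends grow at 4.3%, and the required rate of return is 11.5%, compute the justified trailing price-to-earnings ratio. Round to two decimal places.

Justified trailing P/E = b(1+g)/(r−g) = 0.53×(1+0.043)/(0.115−0.043) = 7.6776

7.68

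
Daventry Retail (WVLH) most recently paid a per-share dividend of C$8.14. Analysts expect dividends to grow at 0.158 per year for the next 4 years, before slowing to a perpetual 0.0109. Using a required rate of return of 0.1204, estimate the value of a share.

Two-stage DDM. Project D₁…D_4 at 0.158, terminal growth 0.0109, discount at r = 0.1204.
D_1 = 9.4261
D_2 = 10.9154
D_3 = 12.6401
D_4 = 14.6372
Terminal value at t=4: TV = D_5/(r−g) = 14.7968/(0.1204−0.0109) = 135.1303
P₀ = 9.4261/(1+0.1204)^1 + 10.9154/(1+0.1204)^2 + 12.6401/(1+0.1204)^3 + 14.6372/(1+0.1204)^4 + 135.1303/(1+0.1204)^4 = 121.1401

C$121.14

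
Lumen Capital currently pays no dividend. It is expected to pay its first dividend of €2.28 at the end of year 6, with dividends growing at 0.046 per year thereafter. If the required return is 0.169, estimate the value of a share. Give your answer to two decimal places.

Deferred-dividend DDM. At t=5 the remaining stream is a growing perpetuity with first payment D_6 = 2.28.
V_5 = D_6/(r−g) = 2.28/(0.169−0.046) = 18.5366
P₀ = V_5/(1+r)^5 = 18.5366/(1+0.169)^5 = 8.4910

€8.49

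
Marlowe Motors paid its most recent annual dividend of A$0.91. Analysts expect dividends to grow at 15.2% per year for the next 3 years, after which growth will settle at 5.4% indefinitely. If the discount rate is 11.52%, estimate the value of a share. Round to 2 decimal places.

A$20.19

Two-stage DDM. Project D₁…D_3 at 0.152, terminal growth 0.054, discount at r = 0.1152.
D_1 = 1.0483
D_2 = 1.2077
D_3 = 1.3912
Terminal value at t=3: TV = D_4/(r−g) = 1.4664/(0.1152−0.054) = 23.9601
P₀ = 1.0483/(1+0.1152)^1 + 1.2077/(1+0.1152)^2 + 1.3912/(1+0.1152)^3 + 23.9601/(1+0.1152)^3 = 20.1896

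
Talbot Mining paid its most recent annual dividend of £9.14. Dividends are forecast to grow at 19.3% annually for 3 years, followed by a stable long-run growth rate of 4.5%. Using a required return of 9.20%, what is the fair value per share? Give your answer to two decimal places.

£297.80

Two-stage DDM. Project D₁…D_3 at 0.193, terminal growth 0.045, discount at r = 0.092.
D_1 = 10.9040
D_2 = 13.0085
D_3 = 15.5191
Terminal value at t=3: TV = D_4/(r−g) = 16.2175/(0.092−0.045) = 345.0531
P₀ = 10.9040/(1+0.092)^1 + 13.0085/(1+0.092)^2 + 15.5191/(1+0.092)^3 + 345.0531/(1+0.092)^3 = 297.7952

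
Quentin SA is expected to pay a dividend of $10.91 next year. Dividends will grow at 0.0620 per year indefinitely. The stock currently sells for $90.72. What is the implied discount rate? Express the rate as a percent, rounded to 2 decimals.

Rearranging the constant-growth DDM: r = D₁/P₀ + g.
r = 10.9100 / 90.72 + 0.062 = 0.12026 + 0.062 = 0.18226

18.23%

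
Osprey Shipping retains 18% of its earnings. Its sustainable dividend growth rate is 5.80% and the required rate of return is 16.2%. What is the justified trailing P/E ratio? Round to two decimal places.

Payout ratio b = 1 − 0.18 = 0.82.
Justified trailing P/E = b(1+g)/(r−g) = 0.82×(1+0.058)/(0.162−0.058) = 8.3419

8.34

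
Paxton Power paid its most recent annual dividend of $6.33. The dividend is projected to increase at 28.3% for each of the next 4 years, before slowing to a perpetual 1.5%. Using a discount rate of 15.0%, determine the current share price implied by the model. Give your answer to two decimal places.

$107.27

Two-stage DDM. Project D₁…D_4 at 0.283, terminal growth 0.015, discount at r = 0.15.
D_1 = 8.1214
D_2 = 10.4197
D_3 = 13.3685
D_4 = 17.1518
Terminal value at t=4: TV = D_5/(r−g) = 17.4091/(0.15−0.015) = 128.9563
P₀ = 8.1214/(1+0.15)^1 + 10.4197/(1+0.15)^2 + 13.3685/(1+0.15)^3 + 17.1518/(1+0.15)^4 + 128.9563/(1+0.15)^4 = 107.2687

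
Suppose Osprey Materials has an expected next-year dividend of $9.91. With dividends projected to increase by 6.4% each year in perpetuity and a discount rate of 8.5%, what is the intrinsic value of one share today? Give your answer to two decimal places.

$471.90

Gordon growth model: P₀ = D₁/(r − g), with D₁ = 9.91 given directly.
P₀ = 9.9100 / (0.085 − 0.064) = 9.9100 / 0.021 = 471.9048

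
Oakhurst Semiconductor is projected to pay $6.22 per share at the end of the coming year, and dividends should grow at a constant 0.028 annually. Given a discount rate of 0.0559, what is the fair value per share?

$222.94

Gordon growth model: P₀ = D₁/(r − g), with D₁ = 6.22 given directly.
P₀ = 6.2200 / (0.0559 − 0.028) = 6.2200 / 0.0279 = 222.9391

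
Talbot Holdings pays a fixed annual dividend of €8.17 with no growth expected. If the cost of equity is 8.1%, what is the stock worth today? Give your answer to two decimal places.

Zero-growth DDM (perpetuity): P₀ = D/r = 8.17 / 0.081 = 100.8642

€100.86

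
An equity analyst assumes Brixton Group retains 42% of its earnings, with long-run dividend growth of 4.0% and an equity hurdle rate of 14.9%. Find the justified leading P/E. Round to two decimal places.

5.32

Payout ratio b = 1 − 0.42 = 0.58.
Justified leading P/E = b/(r−g) = 0.58/(0.149−0.04) = 5.3211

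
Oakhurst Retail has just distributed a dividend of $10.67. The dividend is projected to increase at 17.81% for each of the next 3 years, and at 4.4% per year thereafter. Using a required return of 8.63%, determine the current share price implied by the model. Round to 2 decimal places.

$373.64

Two-stage DDM. Project D₁…D_3 at 0.1781, terminal growth 0.044, discount at r = 0.0863.
D_1 = 12.5703
D_2 = 14.8091
D_3 = 17.4466
Terminal value at t=3: TV = D_4/(r−g) = 18.2143/(0.0863−0.044) = 430.5970
P₀ = 12.5703/(1+0.0863)^1 + 14.8091/(1+0.0863)^2 + 17.4466/(1+0.0863)^3 + 430.5970/(1+0.0863)^3 = 373.6404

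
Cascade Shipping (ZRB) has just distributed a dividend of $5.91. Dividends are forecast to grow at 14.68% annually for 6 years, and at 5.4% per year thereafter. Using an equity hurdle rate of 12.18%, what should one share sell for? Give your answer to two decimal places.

$143.20

Two-stage DDM. Project D₁…D_6 at 0.1468, terminal growth 0.054, discount at r = 0.1218.
D_1 = 6.7776
D_2 = 7.7725
D_3 = 8.9135
D_4 = 10.2221
D_5 = 11.7227
D_6 = 13.4435
Terminal value at t=6: TV = D_7/(r−g) = 14.1695/(0.1218−0.054) = 208.9895
P₀ = 6.7776/(1+0.1218)^1 + 7.7725/(1+0.1218)^2 + 8.9135/(1+0.1218)^3 + 10.2221/(1+0.1218)^4 + 11.7227/(1+0.1218)^5 + 13.4435/(1+0.1218)^6 + 208.9895/(1+0.1218)^6 = 143.1962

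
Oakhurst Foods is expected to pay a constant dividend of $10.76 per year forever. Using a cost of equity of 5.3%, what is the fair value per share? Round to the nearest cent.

Zero-growth DDM (perpetuity): P₀ = D/r = 10.76 / 0.053 = 203.0189

$203.02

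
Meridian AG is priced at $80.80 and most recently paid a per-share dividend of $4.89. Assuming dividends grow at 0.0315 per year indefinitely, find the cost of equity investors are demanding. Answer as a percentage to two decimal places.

Rearranging the constant-growth DDM: r = D₁/P₀ + g.
D₁ = 4.89 × (1 + 0.0315) = 5.0440.
r = 5.0440 / 80.80 + 0.0315 = 0.06243 + 0.0315 = 0.09393

9.39%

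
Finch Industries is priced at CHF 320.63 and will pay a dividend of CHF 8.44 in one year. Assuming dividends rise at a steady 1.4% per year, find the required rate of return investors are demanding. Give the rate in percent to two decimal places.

4.03%

Rearranging the constant-growth DDM: r = D₁/P₀ + g.
r = 8.4400 / 320.63 + 0.014 = 0.02632 + 0.014 = 0.04032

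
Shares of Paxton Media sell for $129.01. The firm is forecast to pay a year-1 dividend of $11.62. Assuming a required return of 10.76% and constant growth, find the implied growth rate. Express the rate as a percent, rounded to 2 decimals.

From P₀ = D₁/(r − g), the implied growth is g = r − D₁/P₀.
g = 0.1076 − 11.62/129.01 = 0.1076 − 0.09007 = 0.01753

1.75%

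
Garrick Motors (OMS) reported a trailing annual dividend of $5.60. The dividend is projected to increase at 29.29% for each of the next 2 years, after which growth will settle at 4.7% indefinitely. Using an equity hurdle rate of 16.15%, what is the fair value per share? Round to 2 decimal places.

$76.62

Two-stage DDM. Project D₁…D_2 at 0.2929, terminal growth 0.047, discount at r = 0.1615.
D_1 = 7.2402
D_2 = 9.3609
Terminal value at t=2: TV = D_3/(r−g) = 9.8009/(0.1615−0.047) = 85.5971
P₀ = 7.2402/(1+0.1615)^1 + 9.3609/(1+0.1615)^2 + 85.5971/(1+0.1615)^2 = 76.6206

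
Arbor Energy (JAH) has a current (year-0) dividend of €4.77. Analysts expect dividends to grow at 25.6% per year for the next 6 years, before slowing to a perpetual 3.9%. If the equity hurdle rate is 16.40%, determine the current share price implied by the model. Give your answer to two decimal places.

Two-stage DDM. Project D₁…D_6 at 0.256, terminal growth 0.039, discount at r = 0.164.
D_1 = 5.9911
D_2 = 7.5248
D_3 = 9.4512
D_4 = 11.8707
D_5 = 14.9096
D_6 = 18.7265
Terminal value at t=6: TV = D_7/(r−g) = 19.4568/(0.164−0.039) = 155.6545
P₀ = 5.9911/(1+0.164)^1 + 7.5248/(1+0.164)^2 + 9.4512/(1+0.164)^3 + 11.8707/(1+0.164)^4 + 14.9096/(1+0.164)^5 + 18.7265/(1+0.164)^6 + 155.6545/(1+0.164)^6 = 100.2478

€100.25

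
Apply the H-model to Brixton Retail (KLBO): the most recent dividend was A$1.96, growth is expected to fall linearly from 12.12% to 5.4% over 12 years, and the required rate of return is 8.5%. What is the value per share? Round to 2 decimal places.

A$92.13

H-model: P₀ = D₀[(1+g_L) + H(g_S−g_L)]/(r−g_L), with H = 12/2 = 6.
P₀ = 1.96 × [(1+0.054) + 6×(0.1212−0.054)] / (0.085−0.054)
   = 1.96 × 1.4572 / 0.031 = 92.1326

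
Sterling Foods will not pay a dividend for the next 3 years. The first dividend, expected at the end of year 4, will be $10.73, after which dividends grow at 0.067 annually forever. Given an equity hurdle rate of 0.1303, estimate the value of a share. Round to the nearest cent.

$117.39

Deferred-dividend DDM. At t=3 the remaining stream is a growing perpetuity with first payment D_4 = 10.73.
V_3 = D_4/(r−g) = 10.73/(0.1303−0.067) = 169.5103
P₀ = V_3/(1+r)^3 = 169.5103/(1+0.1303)^3 = 117.3856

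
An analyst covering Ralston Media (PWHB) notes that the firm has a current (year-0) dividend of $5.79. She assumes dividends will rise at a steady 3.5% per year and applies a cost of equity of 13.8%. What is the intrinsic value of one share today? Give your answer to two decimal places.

Gordon growth model: P₀ = D₁/(r − g). D₁ = 5.79 × (1 + 0.035) = 5.9926.
P₀ = 5.9926 / (0.138 − 0.035) = 5.9926 / 0.103 = 58.1811

$58.18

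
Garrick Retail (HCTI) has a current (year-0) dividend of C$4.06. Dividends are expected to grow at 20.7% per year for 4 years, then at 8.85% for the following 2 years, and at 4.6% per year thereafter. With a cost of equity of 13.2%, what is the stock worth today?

C$88.03

Three-stage DDM. Project D₁…D_6; terminal Gordon value at t=6 with g = 0.046; discount at r = 0.132.
D_1 = 4.9004
D_2 = 5.9148
D_3 = 7.1392
D_4 = 8.6170
D_5 = 9.3796
D_6 = 10.2097
TV_6 = 10.6793/(0.132−0.046) = 124.1782
P₀ = Σ Dₜ/(1+r)ᵗ + TV_6/(1+r)^6 = 88.0279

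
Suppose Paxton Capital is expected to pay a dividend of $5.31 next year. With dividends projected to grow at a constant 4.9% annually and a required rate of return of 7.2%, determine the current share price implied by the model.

Gordon growth model: P₀ = D₁/(r − g), with D₁ = 5.31 given directly.
P₀ = 5.3100 / (0.072 − 0.049) = 5.3100 / 0.023 = 230.8696

$230.87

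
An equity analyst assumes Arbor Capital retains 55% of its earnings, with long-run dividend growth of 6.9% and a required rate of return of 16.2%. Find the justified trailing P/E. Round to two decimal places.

5.17

Payout ratio b = 1 − 0.55 = 0.45.
Justified trailing P/E = b(1+g)/(r−g) = 0.45×(1+0.069)/(0.162−0.069) = 5.1726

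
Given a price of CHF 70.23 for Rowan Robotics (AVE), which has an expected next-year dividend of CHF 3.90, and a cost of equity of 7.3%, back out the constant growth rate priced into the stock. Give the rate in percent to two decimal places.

1.75%

From P₀ = D₁/(r − g), the implied growth is g = r − D₁/P₀.
g = 0.073 − 3.90/70.23 = 0.073 − 0.05553 = 0.01747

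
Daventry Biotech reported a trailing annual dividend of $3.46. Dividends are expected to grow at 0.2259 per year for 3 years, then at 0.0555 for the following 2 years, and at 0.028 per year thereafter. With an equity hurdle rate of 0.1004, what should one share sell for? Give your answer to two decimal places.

$84.42

Three-stage DDM. Project D₁…D_5; terminal Gordon value at t=5 with g = 0.028; discount at r = 0.1004.
D_1 = 4.2416
D_2 = 5.1998
D_3 = 6.3744
D_4 = 6.7282
D_5 = 7.1016
TV_5 = 7.3005/(0.1004−0.028) = 100.8352
P₀ = Σ Dₜ/(1+r)ᵗ + TV_5/(1+r)^5 = 84.4202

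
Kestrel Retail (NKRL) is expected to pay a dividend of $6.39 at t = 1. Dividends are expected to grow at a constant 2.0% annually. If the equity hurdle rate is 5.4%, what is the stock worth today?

$187.94

Gordon growth model: P₀ = D₁/(r − g), with D₁ = 6.39 given directly.
P₀ = 6.3900 / (0.054 − 0.02) = 6.3900 / 0.034 = 187.9412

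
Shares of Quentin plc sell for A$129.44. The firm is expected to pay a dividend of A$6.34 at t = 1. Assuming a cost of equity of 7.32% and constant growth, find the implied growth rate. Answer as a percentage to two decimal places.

2.42%

From P₀ = D₁/(r − g), the implied growth is g = r − D₁/P₀.
g = 0.0732 − 6.34/129.44 = 0.0732 − 0.04898 = 0.02422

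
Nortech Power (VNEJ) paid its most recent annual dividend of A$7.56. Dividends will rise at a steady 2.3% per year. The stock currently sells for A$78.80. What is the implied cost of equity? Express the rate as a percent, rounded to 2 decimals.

12.11%

Rearranging the constant-growth DDM: r = D₁/P₀ + g.
D₁ = 7.56 × (1 + 0.023) = 7.7339.
r = 7.7339 / 78.80 + 0.023 = 0.09815 + 0.023 = 0.12115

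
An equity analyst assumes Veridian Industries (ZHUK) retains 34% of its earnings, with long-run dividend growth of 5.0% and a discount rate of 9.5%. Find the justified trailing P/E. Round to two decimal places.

15.40

Payout ratio b = 1 − 0.34 = 0.66.
Justified trailing P/E = b(1+g)/(r−g) = 0.66×(1+0.05)/(0.095−0.05) = 15.4000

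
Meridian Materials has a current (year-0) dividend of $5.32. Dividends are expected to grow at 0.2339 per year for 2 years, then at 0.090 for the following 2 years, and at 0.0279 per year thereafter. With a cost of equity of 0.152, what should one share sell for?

Three-stage DDM. Project D₁…D_4; terminal Gordon value at t=4 with g = 0.0279; discount at r = 0.152.
D_1 = 6.5643
D_2 = 8.0997
D_3 = 8.8287
D_4 = 9.6233
TV_4 = 9.8918/(0.152−0.0279) = 79.7083
P₀ = Σ Dₜ/(1+r)ᵗ + TV_4/(1+r)^4 = 68.2983

$68.30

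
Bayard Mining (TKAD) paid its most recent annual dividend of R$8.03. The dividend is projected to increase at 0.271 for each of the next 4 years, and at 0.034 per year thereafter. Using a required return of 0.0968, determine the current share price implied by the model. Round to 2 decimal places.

R$285.49

Two-stage DDM. Project D₁…D_4 at 0.271, terminal growth 0.034, discount at r = 0.0968.
D_1 = 10.2061
D_2 = 12.9720
D_3 = 16.4874
D_4 = 20.9555
Terminal value at t=4: TV = D_5/(r−g) = 21.6680/(0.0968−0.034) = 345.0314
P₀ = 10.2061/(1+0.0968)^1 + 12.9720/(1+0.0968)^2 + 16.4874/(1+0.0968)^3 + 20.9555/(1+0.0968)^4 + 345.0314/(1+0.0968)^4 = 285.4887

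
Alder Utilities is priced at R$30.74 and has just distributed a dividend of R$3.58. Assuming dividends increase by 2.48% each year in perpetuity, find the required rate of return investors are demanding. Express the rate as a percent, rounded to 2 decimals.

Rearranging the constant-growth DDM: r = D₁/P₀ + g.
D₁ = 3.58 × (1 + 0.0248) = 3.6688.
r = 3.6688 / 30.74 + 0.0248 = 0.11935 + 0.0248 = 0.14415

14.41%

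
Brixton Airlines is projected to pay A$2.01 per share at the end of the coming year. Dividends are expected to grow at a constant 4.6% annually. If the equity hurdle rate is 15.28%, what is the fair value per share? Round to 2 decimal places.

Gordon growth model: P₀ = D₁/(r − g), with D₁ = 2.01 given directly.
P₀ = 2.0100 / (0.1528 − 0.046) = 2.0100 / 0.1068 = 18.8202

A$18.82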